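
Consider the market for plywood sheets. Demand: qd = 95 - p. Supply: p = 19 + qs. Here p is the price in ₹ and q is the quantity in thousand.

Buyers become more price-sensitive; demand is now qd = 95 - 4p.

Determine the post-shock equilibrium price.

Initially, 95 - p = p - 19, so 114 = 2p and p = 57, q = 38.
The shock moves the curves to qd = 95 - 4p and qs = p - 19.
Equate the new curves: 95 - 4p = p - 19, giving 114 = 5p, p = 22.8, q = 3.8.

22.8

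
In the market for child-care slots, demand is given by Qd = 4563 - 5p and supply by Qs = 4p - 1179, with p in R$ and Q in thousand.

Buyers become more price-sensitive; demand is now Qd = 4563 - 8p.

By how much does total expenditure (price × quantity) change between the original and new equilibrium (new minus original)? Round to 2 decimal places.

-524276.50

Initially, 4563 - 5p = 4p - 1179, so 5742 = 9p and p = 638, Q = 1373.
With the change applied: demand Qd = 4563 - 8p, supply Qs = 4p - 1179.
Setting them equal: 4563 - 8p = 4p - 1179 → 5742 = 12p, so p = 478.5 and Q = 735.
Expenditure moves from 638×1373 = 875974 to 478.5×735 = 351697.5; change = -524276.50.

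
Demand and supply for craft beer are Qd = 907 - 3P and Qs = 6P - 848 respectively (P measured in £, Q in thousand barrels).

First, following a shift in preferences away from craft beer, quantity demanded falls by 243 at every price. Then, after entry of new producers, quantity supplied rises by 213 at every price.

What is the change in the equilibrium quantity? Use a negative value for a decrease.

-91

Initially, 907 - 3P = 6P - 848, so 1755 = 9P and P = 195, Q = 322.
The new curves are Qd = 664 - 3P (demand) and Qs = 6P - 635 (supply).
New equilibrium: 664 - 3P = 6P - 635 ⇒ 1299 = 9P ⇒ P = 433/3 ≈ 144.3333, Q = 231.
ΔQ = 231 − 322 = -91.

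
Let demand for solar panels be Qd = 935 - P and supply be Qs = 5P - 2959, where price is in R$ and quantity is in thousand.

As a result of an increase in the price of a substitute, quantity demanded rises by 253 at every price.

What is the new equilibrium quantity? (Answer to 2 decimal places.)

496.83

Before the shock: 935 - P = 5P - 2959 ⇒ 3894 = 6P ⇒ P = 649, Q = 286.
The shock moves the curves to Qd = 1188 - P and Qs = 5P - 2959.
Setting them equal: 1188 - P = 5P - 2959 → 4147 = 6P, so P = 4147/6 ≈ 691.1667 and Q = 2981/6 ≈ 496.8333.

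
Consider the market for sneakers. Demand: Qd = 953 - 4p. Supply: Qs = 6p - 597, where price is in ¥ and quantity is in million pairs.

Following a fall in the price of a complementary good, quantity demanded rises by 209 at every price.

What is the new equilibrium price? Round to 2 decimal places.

Before the shock: 953 - 4p = 6p - 597 ⇒ 1550 = 10p ⇒ p = 155, Q = 333.
After the shift, demand is Qd = 1162 - 4p and supply is Qs = 6p - 597.
Setting them equal: 1162 - 4p = 6p - 597 → 1759 = 10p, so p = 175.9 and Q = 458.4.

175.90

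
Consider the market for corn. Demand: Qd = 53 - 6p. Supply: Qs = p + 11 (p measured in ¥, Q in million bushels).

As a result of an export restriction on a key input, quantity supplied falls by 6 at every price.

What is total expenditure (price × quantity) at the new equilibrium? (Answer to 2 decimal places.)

81.31

Original equilibrium: 53 - 6p = p + 11 gives 42 = 7p, so p = 6 and Q = 17.
After the shift, demand is Qd = 53 - 6p and supply is Qs = p + 5.
New equilibrium: 53 - 6p = p + 5 ⇒ 48 = 7p ⇒ p = 48/7 ≈ 6.8571, Q = 83/7 ≈ 11.8571.
New expenditure = 6.8571 × 11.8571 = 81.31.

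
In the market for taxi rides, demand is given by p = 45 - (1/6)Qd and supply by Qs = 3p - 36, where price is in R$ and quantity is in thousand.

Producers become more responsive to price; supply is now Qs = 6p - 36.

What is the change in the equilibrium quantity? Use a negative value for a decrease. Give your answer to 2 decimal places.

+51.00

Solve the original market: 270 - 6p = 3p - 36, hence p = 34 and Q = 66.
With the change applied: demand Qd = 270 - 6p, supply Qs = 6p - 36.
Clearing the new market: 270 - 6p = 6p - 36, so p = 25.5 and Q = 117.
ΔQ = 117 − 66 = +51.00.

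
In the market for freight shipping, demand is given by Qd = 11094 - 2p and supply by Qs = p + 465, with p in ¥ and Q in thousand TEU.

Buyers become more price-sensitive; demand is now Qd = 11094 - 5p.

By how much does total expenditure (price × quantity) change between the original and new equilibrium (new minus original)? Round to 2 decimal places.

-10238384.25

Before the shock: 11094 - 2p = p + 465 ⇒ 10629 = 3p ⇒ p = 3543, Q = 4008.
The shock moves the curves to Qd = 11094 - 5p and Qs = p + 465.
Clearing the new market: 11094 - 5p = p + 465, so p = 1771.5 and Q = 2236.5.
Expenditure moves from 3543×4008 = 14200344 to 1771.5×2236.5 = 3961959.75; change = -10238384.25.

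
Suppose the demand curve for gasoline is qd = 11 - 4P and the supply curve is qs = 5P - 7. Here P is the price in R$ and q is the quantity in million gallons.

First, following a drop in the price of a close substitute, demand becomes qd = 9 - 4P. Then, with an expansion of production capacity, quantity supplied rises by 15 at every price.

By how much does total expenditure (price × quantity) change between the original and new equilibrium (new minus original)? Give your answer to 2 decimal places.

Solve the original market: 11 - 4P = 5P - 7, hence P = 2 and q = 3.
After the shift, demand is qd = 9 - 4P and supply is qs = 5P + 8.
Setting them equal: 9 - 4P = 5P + 8 → 1 = 9P, so P = 1/9 ≈ 0.1111 and q = 77/9 ≈ 8.5556.
Expenditure moves from 2×3 = 6 to 0.1111×8.5556 = 0.9506; change = -5.05.

-5.05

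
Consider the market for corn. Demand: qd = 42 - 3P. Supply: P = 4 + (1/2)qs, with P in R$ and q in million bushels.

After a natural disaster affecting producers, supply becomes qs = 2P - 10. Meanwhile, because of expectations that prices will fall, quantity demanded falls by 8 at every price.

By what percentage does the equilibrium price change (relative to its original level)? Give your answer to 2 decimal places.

Original equilibrium: 42 - 3P = 2P - 8 gives 50 = 5P, so P = 10 and q = 12.
After the shift, demand is qd = 34 - 3P and supply is qs = 2P - 10.
Setting them equal: 34 - 3P = 2P - 10 → 44 = 5P, so P = 8.8 and q = 7.6.
%ΔP = (8.8 − 10) / 10 × 100 = -12.00%.

-12.00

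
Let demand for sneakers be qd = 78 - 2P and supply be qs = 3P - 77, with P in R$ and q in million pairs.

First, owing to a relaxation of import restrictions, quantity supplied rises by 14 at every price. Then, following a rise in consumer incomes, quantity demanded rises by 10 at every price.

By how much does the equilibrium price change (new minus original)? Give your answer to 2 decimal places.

Solve the original market: 78 - 2P = 3P - 77, hence P = 31 and q = 16.
With the change applied: demand qd = 88 - 2P, supply qs = 3P - 63.
New equilibrium: 88 - 2P = 3P - 63 ⇒ 151 = 5P ⇒ P = 30.2, q = 27.6.
ΔP = 30.2 − 31 = -0.80.

-0.80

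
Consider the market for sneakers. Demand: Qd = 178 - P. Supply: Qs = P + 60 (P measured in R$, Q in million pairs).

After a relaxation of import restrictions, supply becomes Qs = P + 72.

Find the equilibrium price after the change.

Before the shock: 178 - P = P + 60 ⇒ 118 = 2P ⇒ P = 59, Q = 119.
The new curves are Qd = 178 - P (demand) and Qs = P + 72 (supply).
New equilibrium: 178 - P = P + 72 ⇒ 106 = 2P ⇒ P = 53, Q = 125.

53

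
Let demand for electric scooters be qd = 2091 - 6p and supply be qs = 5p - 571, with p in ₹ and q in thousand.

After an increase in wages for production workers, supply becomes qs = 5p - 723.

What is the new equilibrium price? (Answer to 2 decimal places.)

Original equilibrium: 2091 - 6p = 5p - 571 gives 2662 = 11p, so p = 242 and q = 639.
The new curves are qd = 2091 - 6p (demand) and qs = 5p - 723 (supply).
New equilibrium: 2091 - 6p = 5p - 723 ⇒ 2814 = 11p ⇒ p = 2814/11 ≈ 255.8182, q = 6117/11 ≈ 556.0909.

255.82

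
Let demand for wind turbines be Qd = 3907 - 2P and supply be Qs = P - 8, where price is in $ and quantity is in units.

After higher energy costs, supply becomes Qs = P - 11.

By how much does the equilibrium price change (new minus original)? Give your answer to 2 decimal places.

Before the shock: 3907 - 2P = P - 8 ⇒ 3915 = 3P ⇒ P = 1305, Q = 1297.
With the change applied: demand Qd = 3907 - 2P, supply Qs = P - 11.
New equilibrium: 3907 - 2P = P - 11 ⇒ 3918 = 3P ⇒ P = 1306, Q = 1295.
ΔP = 1306 − 1305 = +1.00.

+1.00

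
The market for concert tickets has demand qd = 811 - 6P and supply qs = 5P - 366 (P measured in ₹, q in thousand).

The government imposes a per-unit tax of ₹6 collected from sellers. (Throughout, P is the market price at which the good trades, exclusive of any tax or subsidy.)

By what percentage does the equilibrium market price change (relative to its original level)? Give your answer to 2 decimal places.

Before the shock: 811 - 6P = 5P - 366 ⇒ 1177 = 11P ⇒ P = 107, q = 169.
Since sellers keep the price net of the tax, the effective supply curve becomes qs = 5P - 396.
Clearing the new market: 811 - 6P = 5P - 396, so P = 1207/11 ≈ 109.7273 and q = 1679/11 ≈ 152.6364.
%ΔP = (109.7273 − 107) / 107 × 100 = +2.55%.

+2.55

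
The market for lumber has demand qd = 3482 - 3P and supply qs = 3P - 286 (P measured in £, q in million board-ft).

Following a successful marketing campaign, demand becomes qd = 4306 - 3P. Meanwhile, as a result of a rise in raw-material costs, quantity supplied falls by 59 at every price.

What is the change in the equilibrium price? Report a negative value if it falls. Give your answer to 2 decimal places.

Original equilibrium: 3482 - 3P = 3P - 286 gives 3768 = 6P, so P = 628 and q = 1598.
The shock moves the curves to qd = 4306 - 3P and qs = 3P - 345.
Clearing the new market: 4306 - 3P = 3P - 345, so P = 4651/6 ≈ 775.1667 and q = 1980.5.
ΔP = 775.1667 − 628 = +147.17.

+147.17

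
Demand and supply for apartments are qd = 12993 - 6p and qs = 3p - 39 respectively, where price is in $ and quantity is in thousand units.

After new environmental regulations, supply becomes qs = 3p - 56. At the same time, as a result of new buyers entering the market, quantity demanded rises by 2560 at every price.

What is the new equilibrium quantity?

5147

Before the shock: 12993 - 6p = 3p - 39 ⇒ 13032 = 9p ⇒ p = 1448, q = 4305.
After the shift, demand is qd = 15553 - 6p and supply is qs = 3p - 56.
New equilibrium: 15553 - 6p = 3p - 56 ⇒ 15609 = 9p ⇒ p = 5203/3 ≈ 1734.3333, q = 5147.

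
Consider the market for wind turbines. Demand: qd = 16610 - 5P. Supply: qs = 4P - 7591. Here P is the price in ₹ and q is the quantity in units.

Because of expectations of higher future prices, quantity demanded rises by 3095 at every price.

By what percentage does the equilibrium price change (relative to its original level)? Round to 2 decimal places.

Before the shock: 16610 - 5P = 4P - 7591 ⇒ 24201 = 9P ⇒ P = 2689, q = 3165.
With the change applied: demand qd = 19705 - 5P, supply qs = 4P - 7591.
New equilibrium: 19705 - 5P = 4P - 7591 ⇒ 27296 = 9P ⇒ P = 27296/9 ≈ 3032.8889, q = 40865/9 ≈ 4540.5556.
%ΔP = (3032.8889 − 2689) / 2689 × 100 = +12.79%.

+12.79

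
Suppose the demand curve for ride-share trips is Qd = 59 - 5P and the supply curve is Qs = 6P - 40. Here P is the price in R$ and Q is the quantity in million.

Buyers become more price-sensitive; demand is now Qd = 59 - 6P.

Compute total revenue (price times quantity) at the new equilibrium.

Original equilibrium: 59 - 5P = 6P - 40 gives 99 = 11P, so P = 9 and Q = 14.
After the shift, demand is Qd = 59 - 6P and supply is Qs = 6P - 40.
Setting them equal: 59 - 6P = 6P - 40 → 99 = 12P, so P = 8.25 and Q = 9.5.
New expenditure = 8.25 × 9.5 = 78.375.

78.375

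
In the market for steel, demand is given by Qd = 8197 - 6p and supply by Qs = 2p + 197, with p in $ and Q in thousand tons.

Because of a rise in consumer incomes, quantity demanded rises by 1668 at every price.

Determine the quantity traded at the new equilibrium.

Original equilibrium: 8197 - 6p = 2p + 197 gives 8000 = 8p, so p = 1000 and Q = 2197.
The new curves are Qd = 9865 - 6p (demand) and Qs = 2p + 197 (supply).
Equate the new curves: 9865 - 6p = 2p + 197, giving 9668 = 8p, p = 1208.5, Q = 2614.

2614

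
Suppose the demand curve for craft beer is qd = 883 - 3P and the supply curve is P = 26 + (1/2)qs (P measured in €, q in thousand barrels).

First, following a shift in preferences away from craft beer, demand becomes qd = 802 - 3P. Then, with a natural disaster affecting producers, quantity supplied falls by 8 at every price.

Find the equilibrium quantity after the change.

284.8

Original equilibrium: 883 - 3P = 2P - 52 gives 935 = 5P, so P = 187 and q = 322.
The new curves are qd = 802 - 3P (demand) and qs = 2P - 60 (supply).
New equilibrium: 802 - 3P = 2P - 60 ⇒ 862 = 5P ⇒ P = 172.4, q = 284.8.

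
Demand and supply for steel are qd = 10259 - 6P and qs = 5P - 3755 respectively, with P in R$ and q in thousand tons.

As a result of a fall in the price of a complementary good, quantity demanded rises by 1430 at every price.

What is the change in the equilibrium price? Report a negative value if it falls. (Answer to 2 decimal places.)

+130.00

Before the shock: 10259 - 6P = 5P - 3755 ⇒ 14014 = 11P ⇒ P = 1274, q = 2615.
After the shift, demand is qd = 11689 - 6P and supply is qs = 5P - 3755.
Clearing the new market: 11689 - 6P = 5P - 3755, so P = 1404 and q = 3265.
ΔP = 1404 − 1274 = +130.00.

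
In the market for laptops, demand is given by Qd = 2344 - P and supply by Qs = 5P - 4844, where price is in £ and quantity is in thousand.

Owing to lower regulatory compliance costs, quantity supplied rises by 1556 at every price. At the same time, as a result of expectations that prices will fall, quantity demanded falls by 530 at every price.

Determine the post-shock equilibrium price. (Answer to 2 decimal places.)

Initially, 2344 - P = 5P - 4844, so 7188 = 6P and P = 1198, Q = 1146.
With the change applied: demand Qd = 1814 - P, supply Qs = 5P - 3288.
Equate the new curves: 1814 - P = 5P - 3288, giving 5102 = 6P, P = 2551/3 ≈ 850.3333, Q = 2891/3 ≈ 963.6667.

850.33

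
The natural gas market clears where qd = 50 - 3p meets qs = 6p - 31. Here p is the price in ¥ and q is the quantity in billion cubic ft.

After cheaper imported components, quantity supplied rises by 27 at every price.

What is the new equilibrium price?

6

Solve the original market: 50 - 3p = 6p - 31, hence p = 9 and q = 23.
With the change applied: demand qd = 50 - 3p, supply qs = 6p - 4.
Equate the new curves: 50 - 3p = 6p - 4, giving 54 = 9p, p = 6, q = 32.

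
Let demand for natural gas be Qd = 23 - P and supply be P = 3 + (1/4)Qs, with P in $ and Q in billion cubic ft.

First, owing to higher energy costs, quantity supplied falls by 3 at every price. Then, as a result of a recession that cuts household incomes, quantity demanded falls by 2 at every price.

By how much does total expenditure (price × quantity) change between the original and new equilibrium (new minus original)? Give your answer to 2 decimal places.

-12.64

Original equilibrium: 23 - P = 4P - 12 gives 35 = 5P, so P = 7 and Q = 16.
The new curves are Qd = 21 - P (demand) and Qs = 4P - 15 (supply).
Setting them equal: 21 - P = 4P - 15 → 36 = 5P, so P = 7.2 and Q = 13.8.
Expenditure moves from 7×16 = 112 to 7.2×13.8 = 99.36; change = -12.64.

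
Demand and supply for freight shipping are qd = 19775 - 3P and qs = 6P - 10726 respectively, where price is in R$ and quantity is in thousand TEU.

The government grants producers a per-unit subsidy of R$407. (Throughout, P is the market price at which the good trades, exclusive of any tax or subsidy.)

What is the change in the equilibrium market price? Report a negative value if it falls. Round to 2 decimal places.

-271.33

Original equilibrium: 19775 - 3P = 6P - 10726 gives 30501 = 9P, so P = 3389 and q = 9608.
Since sellers receive the price plus the subsidy, the effective supply curve becomes qs = 6P - 8284.
New equilibrium: 19775 - 3P = 6P - 8284 ⇒ 28059 = 9P ⇒ P = 9353/3 ≈ 3117.6667, q = 10422.
ΔP = 3117.6667 − 3389 = -271.33.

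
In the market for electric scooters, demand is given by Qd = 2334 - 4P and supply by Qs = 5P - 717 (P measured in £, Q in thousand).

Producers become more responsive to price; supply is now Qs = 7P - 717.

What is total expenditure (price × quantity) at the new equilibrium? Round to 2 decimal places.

339644.38

Initially, 2334 - 4P = 5P - 717, so 3051 = 9P and P = 339, Q = 978.
The shock moves the curves to Qd = 2334 - 4P and Qs = 7P - 717.
Clearing the new market: 2334 - 4P = 7P - 717, so P = 3051/11 ≈ 277.3636 and Q = 13470/11 ≈ 1224.5455.
New expenditure = 277.3636 × 1224.5455 = 339644.38.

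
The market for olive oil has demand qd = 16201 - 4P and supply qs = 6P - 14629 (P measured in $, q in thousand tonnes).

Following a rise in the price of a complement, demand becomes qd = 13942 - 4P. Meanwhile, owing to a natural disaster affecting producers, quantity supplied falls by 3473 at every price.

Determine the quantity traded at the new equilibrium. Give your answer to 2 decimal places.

1124.40

Initially, 16201 - 4P = 6P - 14629, so 30830 = 10P and P = 3083, q = 3869.
With the change applied: demand qd = 13942 - 4P, supply qs = 6P - 18102.
Equate the new curves: 13942 - 4P = 6P - 18102, giving 32044 = 10P, P = 3204.4, q = 1124.4.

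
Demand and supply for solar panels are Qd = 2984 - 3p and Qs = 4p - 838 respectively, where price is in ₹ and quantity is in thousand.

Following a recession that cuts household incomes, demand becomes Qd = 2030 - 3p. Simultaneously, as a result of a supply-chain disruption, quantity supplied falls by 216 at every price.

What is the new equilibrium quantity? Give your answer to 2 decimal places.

708.29

Solve the original market: 2984 - 3p = 4p - 838, hence p = 546 and Q = 1346.
After the shift, demand is Qd = 2030 - 3p and supply is Qs = 4p - 1054.
New equilibrium: 2030 - 3p = 4p - 1054 ⇒ 3084 = 7p ⇒ p = 3084/7 ≈ 440.5714, Q = 4958/7 ≈ 708.2857.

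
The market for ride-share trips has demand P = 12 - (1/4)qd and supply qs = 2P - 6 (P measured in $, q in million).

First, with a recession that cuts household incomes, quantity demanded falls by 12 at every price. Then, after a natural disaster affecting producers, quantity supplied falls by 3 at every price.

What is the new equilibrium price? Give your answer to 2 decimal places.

Before the shock: 48 - 4P = 2P - 6 ⇒ 54 = 6P ⇒ P = 9, q = 12.
The new curves are qd = 36 - 4P (demand) and qs = 2P - 9 (supply).
Clearing the new market: 36 - 4P = 2P - 9, so P = 7.5 and q = 6.

7.50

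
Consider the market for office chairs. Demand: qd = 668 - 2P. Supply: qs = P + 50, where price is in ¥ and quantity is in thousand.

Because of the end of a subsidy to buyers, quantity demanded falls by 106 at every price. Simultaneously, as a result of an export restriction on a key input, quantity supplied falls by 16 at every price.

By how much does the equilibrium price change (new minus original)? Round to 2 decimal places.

-30.00

Original equilibrium: 668 - 2P = P + 50 gives 618 = 3P, so P = 206 and q = 256.
With the change applied: demand qd = 562 - 2P, supply qs = P + 34.
New equilibrium: 562 - 2P = P + 34 ⇒ 528 = 3P ⇒ P = 176, q = 210.
ΔP = 176 − 206 = -30.00.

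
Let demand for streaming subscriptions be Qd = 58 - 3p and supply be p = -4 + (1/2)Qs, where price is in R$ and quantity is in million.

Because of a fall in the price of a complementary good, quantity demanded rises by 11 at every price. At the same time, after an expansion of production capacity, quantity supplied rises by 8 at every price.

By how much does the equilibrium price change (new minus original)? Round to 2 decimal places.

+0.60

Before the shock: 58 - 3p = 2p + 8 ⇒ 50 = 5p ⇒ p = 10, Q = 28.
The new curves are Qd = 69 - 3p (demand) and Qs = 2p + 16 (supply).
Clearing the new market: 69 - 3p = 2p + 16, so p = 10.6 and Q = 37.2.
Δp = 10.6 − 10 = +0.60.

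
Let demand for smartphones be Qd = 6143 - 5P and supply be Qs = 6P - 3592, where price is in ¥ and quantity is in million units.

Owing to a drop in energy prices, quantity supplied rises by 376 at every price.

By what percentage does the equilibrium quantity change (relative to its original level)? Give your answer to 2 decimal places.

Before the shock: 6143 - 5P = 6P - 3592 ⇒ 9735 = 11P ⇒ P = 885, Q = 1718.
The new curves are Qd = 6143 - 5P (demand) and Qs = 6P - 3216 (supply).
Clearing the new market: 6143 - 5P = 6P - 3216, so P = 9359/11 ≈ 850.8182 and Q = 20778/11 ≈ 1888.9091.
%ΔQ = (1888.9091 − 1718) / 1718 × 100 = +9.95%.

+9.95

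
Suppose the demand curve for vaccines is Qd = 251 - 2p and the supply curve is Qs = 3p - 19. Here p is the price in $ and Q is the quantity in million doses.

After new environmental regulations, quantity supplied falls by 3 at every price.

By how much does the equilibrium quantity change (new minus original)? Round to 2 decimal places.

Solve the original market: 251 - 2p = 3p - 19, hence p = 54 and Q = 143.
The new curves are Qd = 251 - 2p (demand) and Qs = 3p - 22 (supply).
Equate the new curves: 251 - 2p = 3p - 22, giving 273 = 5p, p = 54.6, Q = 141.8.
ΔQ = 141.8 − 143 = -1.20.

-1.20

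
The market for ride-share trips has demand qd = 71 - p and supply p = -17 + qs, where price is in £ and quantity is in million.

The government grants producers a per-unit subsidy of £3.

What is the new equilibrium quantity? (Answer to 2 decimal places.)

Solve the original market: 71 - p = p + 17, hence p = 27 and q = 44.
Since sellers receive the price plus the subsidy, the effective supply curve becomes qs = p + 20.
Setting them equal: 71 - p = p + 20 → 51 = 2p, so p = 25.5 and q = 45.5.

45.50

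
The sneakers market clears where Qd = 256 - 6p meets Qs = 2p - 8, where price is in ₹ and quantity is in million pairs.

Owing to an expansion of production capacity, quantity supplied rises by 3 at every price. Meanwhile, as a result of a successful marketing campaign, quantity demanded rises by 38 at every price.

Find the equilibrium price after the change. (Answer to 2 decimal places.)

Initially, 256 - 6p = 2p - 8, so 264 = 8p and p = 33, Q = 58.
The new curves are Qd = 294 - 6p (demand) and Qs = 2p - 5 (supply).
Clearing the new market: 294 - 6p = 2p - 5, so p = 37.375 and Q = 69.75.

37.38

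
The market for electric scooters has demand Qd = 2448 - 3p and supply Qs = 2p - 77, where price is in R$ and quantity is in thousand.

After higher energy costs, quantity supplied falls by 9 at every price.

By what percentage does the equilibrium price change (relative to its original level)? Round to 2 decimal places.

+0.36

Before the shock: 2448 - 3p = 2p - 77 ⇒ 2525 = 5p ⇒ p = 505, Q = 933.
The new curves are Qd = 2448 - 3p (demand) and Qs = 2p - 86 (supply).
Clearing the new market: 2448 - 3p = 2p - 86, so p = 506.8 and Q = 927.6.
%Δp = (506.8 − 505) / 505 × 100 = +0.36%.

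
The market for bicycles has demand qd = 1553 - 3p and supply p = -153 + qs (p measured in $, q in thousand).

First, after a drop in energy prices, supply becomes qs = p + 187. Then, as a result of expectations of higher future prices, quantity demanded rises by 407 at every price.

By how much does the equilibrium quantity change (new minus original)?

Original equilibrium: 1553 - 3p = p + 153 gives 1400 = 4p, so p = 350 and q = 503.
The new curves are qd = 1960 - 3p (demand) and qs = p + 187 (supply).
New equilibrium: 1960 - 3p = p + 187 ⇒ 1773 = 4p ⇒ p = 443.25, q = 630.25.
Δq = 630.25 − 503 = +127.25.

+127.25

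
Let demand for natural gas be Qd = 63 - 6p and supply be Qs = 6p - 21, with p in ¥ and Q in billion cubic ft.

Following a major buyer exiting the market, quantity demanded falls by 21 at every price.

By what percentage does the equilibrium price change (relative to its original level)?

-25

Before the shock: 63 - 6p = 6p - 21 ⇒ 84 = 12p ⇒ p = 7, Q = 21.
With the change applied: demand Qd = 42 - 6p, supply Qs = 6p - 21.
Setting them equal: 42 - 6p = 6p - 21 → 63 = 12p, so p = 5.25 and Q = 10.5.
%Δp = (5.25 − 7) / 7 × 100 = -25%.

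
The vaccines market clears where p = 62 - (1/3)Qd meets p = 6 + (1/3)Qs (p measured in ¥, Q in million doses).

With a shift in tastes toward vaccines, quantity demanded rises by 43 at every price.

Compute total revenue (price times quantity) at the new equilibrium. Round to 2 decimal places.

4343.08

Initially, 186 - 3p = 3p - 18, so 204 = 6p and p = 34, Q = 84.
The shock moves the curves to Qd = 229 - 3p and Qs = 3p - 18.
Equate the new curves: 229 - 3p = 3p - 18, giving 247 = 6p, p = 247/6 ≈ 41.1667, Q = 105.5.
New expenditure = 41.1667 × 105.5 = 4343.08.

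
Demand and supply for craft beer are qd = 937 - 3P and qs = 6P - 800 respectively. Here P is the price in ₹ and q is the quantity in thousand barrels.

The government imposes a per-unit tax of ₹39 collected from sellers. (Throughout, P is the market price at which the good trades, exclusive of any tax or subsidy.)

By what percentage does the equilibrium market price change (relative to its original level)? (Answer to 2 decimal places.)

+13.47

Solve the original market: 937 - 3P = 6P - 800, hence P = 193 and q = 358.
Since sellers keep the price net of the tax, the effective supply curve becomes qs = 6P - 1034.
New equilibrium: 937 - 3P = 6P - 1034 ⇒ 1971 = 9P ⇒ P = 219, q = 280.
%ΔP = (219 − 193) / 193 × 100 = +13.47%.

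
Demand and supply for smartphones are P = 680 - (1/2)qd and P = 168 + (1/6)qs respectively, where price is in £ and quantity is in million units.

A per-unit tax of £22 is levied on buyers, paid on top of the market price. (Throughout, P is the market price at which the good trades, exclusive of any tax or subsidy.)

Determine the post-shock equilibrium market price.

Initially, 1360 - 2P = 6P - 1008, so 2368 = 8P and P = 296, q = 768.
Since buyers pay the price plus the tax, the effective demand curve becomes qd = 1316 - 2P.
New equilibrium: 1316 - 2P = 6P - 1008 ⇒ 2324 = 8P ⇒ P = 290.5, q = 735.

290.5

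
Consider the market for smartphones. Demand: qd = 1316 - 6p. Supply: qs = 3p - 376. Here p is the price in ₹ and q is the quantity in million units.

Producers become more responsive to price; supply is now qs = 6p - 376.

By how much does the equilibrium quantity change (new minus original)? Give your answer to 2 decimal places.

Original equilibrium: 1316 - 6p = 3p - 376 gives 1692 = 9p, so p = 188 and q = 188.
The new curves are qd = 1316 - 6p (demand) and qs = 6p - 376 (supply).
Clearing the new market: 1316 - 6p = 6p - 376, so p = 141 and q = 470.
Δq = 470 − 188 = +282.00.

+282.00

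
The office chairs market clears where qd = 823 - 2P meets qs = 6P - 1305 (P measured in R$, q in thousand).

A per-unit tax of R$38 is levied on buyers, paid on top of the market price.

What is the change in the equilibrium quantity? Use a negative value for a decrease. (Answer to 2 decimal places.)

Before the shock: 823 - 2P = 6P - 1305 ⇒ 2128 = 8P ⇒ P = 266, q = 291.
Since buyers pay the price plus the tax, the effective demand curve becomes qd = 747 - 2P.
Equate the new curves: 747 - 2P = 6P - 1305, giving 2052 = 8P, P = 256.5, q = 234.
Δq = 234 − 291 = -57.00.

-57.00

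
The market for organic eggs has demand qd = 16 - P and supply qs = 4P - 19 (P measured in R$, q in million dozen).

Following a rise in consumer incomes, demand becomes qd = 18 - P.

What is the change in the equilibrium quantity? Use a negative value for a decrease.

Solve the original market: 16 - P = 4P - 19, hence P = 7 and q = 9.
The new curves are qd = 18 - P (demand) and qs = 4P - 19 (supply).
Setting them equal: 18 - P = 4P - 19 → 37 = 5P, so P = 7.4 and q = 10.6.
Δq = 10.6 − 9 = +1.6.

+1.6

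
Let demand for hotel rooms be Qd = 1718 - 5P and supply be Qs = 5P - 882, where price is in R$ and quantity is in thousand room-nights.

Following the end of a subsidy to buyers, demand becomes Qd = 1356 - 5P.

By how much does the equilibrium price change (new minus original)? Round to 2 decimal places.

Original equilibrium: 1718 - 5P = 5P - 882 gives 2600 = 10P, so P = 260 and Q = 418.
The shock moves the curves to Qd = 1356 - 5P and Qs = 5P - 882.
Clearing the new market: 1356 - 5P = 5P - 882, so P = 223.8 and Q = 237.
ΔP = 223.8 − 260 = -36.20.

-36.20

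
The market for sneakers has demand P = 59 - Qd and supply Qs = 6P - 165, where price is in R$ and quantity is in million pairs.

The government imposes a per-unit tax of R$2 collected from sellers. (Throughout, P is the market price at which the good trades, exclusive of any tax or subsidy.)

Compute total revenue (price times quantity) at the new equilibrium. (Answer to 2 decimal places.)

Initially, 59 - P = 6P - 165, so 224 = 7P and P = 32, Q = 27.
Since sellers keep the price net of the tax, the effective supply curve becomes Qs = 6P - 177.
New equilibrium: 59 - P = 6P - 177 ⇒ 236 = 7P ⇒ P = 236/7 ≈ 33.7143, Q = 177/7 ≈ 25.2857.
New expenditure = 33.7143 × 25.2857 = 852.49.

852.49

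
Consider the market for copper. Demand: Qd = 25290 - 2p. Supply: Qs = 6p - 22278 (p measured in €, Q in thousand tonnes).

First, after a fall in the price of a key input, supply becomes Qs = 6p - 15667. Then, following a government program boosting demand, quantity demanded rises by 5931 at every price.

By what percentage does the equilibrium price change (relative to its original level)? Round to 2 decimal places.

Before the shock: 25290 - 2p = 6p - 22278 ⇒ 47568 = 8p ⇒ p = 5946, Q = 13398.
With the change applied: demand Qd = 31221 - 2p, supply Qs = 6p - 15667.
Setting them equal: 31221 - 2p = 6p - 15667 → 46888 = 8p, so p = 5861 and Q = 19499.
%Δp = (5861 − 5946) / 5946 × 100 = -1.43%.

-1.43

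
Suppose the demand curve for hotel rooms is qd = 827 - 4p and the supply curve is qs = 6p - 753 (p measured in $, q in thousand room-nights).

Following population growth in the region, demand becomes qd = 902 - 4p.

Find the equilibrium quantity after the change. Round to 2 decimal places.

240.00

Initially, 827 - 4p = 6p - 753, so 1580 = 10p and p = 158, q = 195.
The new curves are qd = 902 - 4p (demand) and qs = 6p - 753 (supply).
Clearing the new market: 902 - 4p = 6p - 753, so p = 165.5 and q = 240.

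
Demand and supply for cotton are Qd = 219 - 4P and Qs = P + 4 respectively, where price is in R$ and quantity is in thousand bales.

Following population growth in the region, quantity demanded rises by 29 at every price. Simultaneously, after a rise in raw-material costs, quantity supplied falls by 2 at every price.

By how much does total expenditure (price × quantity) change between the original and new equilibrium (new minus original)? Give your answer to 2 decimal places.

Initially, 219 - 4P = P + 4, so 215 = 5P and P = 43, Q = 47.
With the change applied: demand Qd = 248 - 4P, supply Qs = P + 2.
Equate the new curves: 248 - 4P = P + 2, giving 246 = 5P, P = 49.2, Q = 51.2.
Expenditure moves from 43×47 = 2021 to 49.2×51.2 = 2519.04; change = +498.04.

+498.04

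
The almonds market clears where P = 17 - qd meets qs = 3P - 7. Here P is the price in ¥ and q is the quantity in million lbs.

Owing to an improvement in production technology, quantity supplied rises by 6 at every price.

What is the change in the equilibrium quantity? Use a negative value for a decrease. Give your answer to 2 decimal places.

Before the shock: 17 - P = 3P - 7 ⇒ 24 = 4P ⇒ P = 6, q = 11.
The shock moves the curves to qd = 17 - P and qs = 3P - 1.
Setting them equal: 17 - P = 3P - 1 → 18 = 4P, so P = 4.5 and q = 12.5.
Δq = 12.5 − 11 = +1.50.

+1.50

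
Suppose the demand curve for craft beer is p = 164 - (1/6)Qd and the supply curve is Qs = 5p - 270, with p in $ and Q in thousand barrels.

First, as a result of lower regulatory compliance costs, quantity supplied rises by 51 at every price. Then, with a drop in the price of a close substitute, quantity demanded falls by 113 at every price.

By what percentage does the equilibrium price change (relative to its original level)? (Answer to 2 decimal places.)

-13.08

Before the shock: 984 - 6p = 5p - 270 ⇒ 1254 = 11p ⇒ p = 114, Q = 300.
The new curves are Qd = 871 - 6p (demand) and Qs = 5p - 219 (supply).
Equate the new curves: 871 - 6p = 5p - 219, giving 1090 = 11p, p = 1090/11 ≈ 99.0909, Q = 3041/11 ≈ 276.4545.
%Δp = (99.0909 − 114) / 114 × 100 = -13.08%.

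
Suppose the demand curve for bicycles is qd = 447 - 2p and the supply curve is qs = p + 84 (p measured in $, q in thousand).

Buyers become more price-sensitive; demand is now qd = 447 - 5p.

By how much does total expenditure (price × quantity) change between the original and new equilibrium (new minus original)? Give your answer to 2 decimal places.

Solve the original market: 447 - 2p = p + 84, hence p = 121 and q = 205.
The shock moves the curves to qd = 447 - 5p and qs = p + 84.
Clearing the new market: 447 - 5p = p + 84, so p = 60.5 and q = 144.5.
Expenditure moves from 121×205 = 24805 to 60.5×144.5 = 8742.25; change = -16062.75.

-16062.75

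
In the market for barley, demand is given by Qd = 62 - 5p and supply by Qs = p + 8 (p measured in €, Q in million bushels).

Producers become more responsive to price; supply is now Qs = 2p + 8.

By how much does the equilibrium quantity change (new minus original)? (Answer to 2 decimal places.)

+6.43

Solve the original market: 62 - 5p = p + 8, hence p = 9 and Q = 17.
With the change applied: demand Qd = 62 - 5p, supply Qs = 2p + 8.
Setting them equal: 62 - 5p = 2p + 8 → 54 = 7p, so p = 54/7 ≈ 7.7143 and Q = 164/7 ≈ 23.4286.
ΔQ = 23.4286 − 17 = +6.43.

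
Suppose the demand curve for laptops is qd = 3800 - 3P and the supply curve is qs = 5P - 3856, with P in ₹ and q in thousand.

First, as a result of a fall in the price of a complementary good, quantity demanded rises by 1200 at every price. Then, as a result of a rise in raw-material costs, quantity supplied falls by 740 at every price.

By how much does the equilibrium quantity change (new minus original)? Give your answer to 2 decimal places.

Solve the original market: 3800 - 3P = 5P - 3856, hence P = 957 and q = 929.
The shock moves the curves to qd = 5000 - 3P and qs = 5P - 4596.
Clearing the new market: 5000 - 3P = 5P - 4596, so P = 1199.5 and q = 1401.5.
Δq = 1401.5 − 929 = +472.50.

+472.50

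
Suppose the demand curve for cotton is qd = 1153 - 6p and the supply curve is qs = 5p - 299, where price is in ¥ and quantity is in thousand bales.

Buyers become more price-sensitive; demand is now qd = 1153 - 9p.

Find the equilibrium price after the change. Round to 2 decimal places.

Initially, 1153 - 6p = 5p - 299, so 1452 = 11p and p = 132, q = 361.
After the shift, demand is qd = 1153 - 9p and supply is qs = 5p - 299.
Setting them equal: 1153 - 9p = 5p - 299 → 1452 = 14p, so p = 726/7 ≈ 103.7143 and q = 1537/7 ≈ 219.5714.

103.71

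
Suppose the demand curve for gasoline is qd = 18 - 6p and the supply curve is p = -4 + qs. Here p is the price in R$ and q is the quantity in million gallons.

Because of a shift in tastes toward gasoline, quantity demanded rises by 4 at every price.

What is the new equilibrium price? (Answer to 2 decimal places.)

2.57

Original equilibrium: 18 - 6p = p + 4 gives 14 = 7p, so p = 2 and q = 6.
The new curves are qd = 22 - 6p (demand) and qs = p + 4 (supply).
New equilibrium: 22 - 6p = p + 4 ⇒ 18 = 7p ⇒ p = 18/7 ≈ 2.5714, q = 46/7 ≈ 6.5714.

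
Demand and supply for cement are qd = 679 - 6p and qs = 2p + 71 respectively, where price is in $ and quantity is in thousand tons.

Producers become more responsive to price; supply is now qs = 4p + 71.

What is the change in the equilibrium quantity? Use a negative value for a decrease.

+91.2

Solve the original market: 679 - 6p = 2p + 71, hence p = 76 and q = 223.
After the shift, demand is qd = 679 - 6p and supply is qs = 4p + 71.
Setting them equal: 679 - 6p = 4p + 71 → 608 = 10p, so p = 60.8 and q = 314.2.
Δq = 314.2 − 223 = +91.2.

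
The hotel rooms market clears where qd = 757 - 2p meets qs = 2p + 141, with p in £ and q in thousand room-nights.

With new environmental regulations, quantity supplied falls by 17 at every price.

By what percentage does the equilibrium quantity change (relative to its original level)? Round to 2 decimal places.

-1.89

Solve the original market: 757 - 2p = 2p + 141, hence p = 154 and q = 449.
After the shift, demand is qd = 757 - 2p and supply is qs = 2p + 124.
Equate the new curves: 757 - 2p = 2p + 124, giving 633 = 4p, p = 158.25, q = 440.5.
%Δq = (440.5 − 449) / 449 × 100 = -1.89%.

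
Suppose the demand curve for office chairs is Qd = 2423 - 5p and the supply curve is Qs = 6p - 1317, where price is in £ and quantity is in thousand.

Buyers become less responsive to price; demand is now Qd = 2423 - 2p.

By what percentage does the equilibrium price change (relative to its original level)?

Before the shock: 2423 - 5p = 6p - 1317 ⇒ 3740 = 11p ⇒ p = 340, Q = 723.
After the shift, demand is Qd = 2423 - 2p and supply is Qs = 6p - 1317.
Clearing the new market: 2423 - 2p = 6p - 1317, so p = 467.5 and Q = 1488.
%Δp = (467.5 − 340) / 340 × 100 = +37.5%.

+37.5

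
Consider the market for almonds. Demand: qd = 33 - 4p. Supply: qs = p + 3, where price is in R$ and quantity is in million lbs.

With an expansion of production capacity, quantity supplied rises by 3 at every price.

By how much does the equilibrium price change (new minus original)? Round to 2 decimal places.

-0.60

Solve the original market: 33 - 4p = p + 3, hence p = 6 and q = 9.
With the change applied: demand qd = 33 - 4p, supply qs = p + 6.
Setting them equal: 33 - 4p = p + 6 → 27 = 5p, so p = 5.4 and q = 11.4.
Δp = 5.4 − 6 = -0.60.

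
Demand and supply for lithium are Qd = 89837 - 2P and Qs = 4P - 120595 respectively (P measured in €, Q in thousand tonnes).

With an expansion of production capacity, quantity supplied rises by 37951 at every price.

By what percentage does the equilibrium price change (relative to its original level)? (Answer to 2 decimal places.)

-18.03

Original equilibrium: 89837 - 2P = 4P - 120595 gives 210432 = 6P, so P = 35072 and Q = 19693.
The new curves are Qd = 89837 - 2P (demand) and Qs = 4P - 82644 (supply).
Clearing the new market: 89837 - 2P = 4P - 82644, so P = 172481/6 ≈ 28746.8333 and Q = 97030/3 ≈ 32343.3333.
%ΔP = (28746.8333 − 35072) / 35072 × 100 = -18.03%.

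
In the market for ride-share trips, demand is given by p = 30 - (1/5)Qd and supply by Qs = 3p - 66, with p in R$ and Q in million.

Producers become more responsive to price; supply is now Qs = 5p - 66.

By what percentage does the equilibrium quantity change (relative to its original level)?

Before the shock: 150 - 5p = 3p - 66 ⇒ 216 = 8p ⇒ p = 27, Q = 15.
The shock moves the curves to Qd = 150 - 5p and Qs = 5p - 66.
Clearing the new market: 150 - 5p = 5p - 66, so p = 21.6 and Q = 42.
%ΔQ = (42 − 15) / 15 × 100 = +180%.

+180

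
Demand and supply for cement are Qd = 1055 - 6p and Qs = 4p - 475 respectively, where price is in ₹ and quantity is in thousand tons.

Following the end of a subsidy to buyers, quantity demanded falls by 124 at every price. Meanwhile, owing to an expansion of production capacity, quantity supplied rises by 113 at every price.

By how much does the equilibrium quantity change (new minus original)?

Original equilibrium: 1055 - 6p = 4p - 475 gives 1530 = 10p, so p = 153 and Q = 137.
The shock moves the curves to Qd = 931 - 6p and Qs = 4p - 362.
Equate the new curves: 931 - 6p = 4p - 362, giving 1293 = 10p, p = 129.3, Q = 155.2.
ΔQ = 155.2 − 137 = +18.2.

+18.2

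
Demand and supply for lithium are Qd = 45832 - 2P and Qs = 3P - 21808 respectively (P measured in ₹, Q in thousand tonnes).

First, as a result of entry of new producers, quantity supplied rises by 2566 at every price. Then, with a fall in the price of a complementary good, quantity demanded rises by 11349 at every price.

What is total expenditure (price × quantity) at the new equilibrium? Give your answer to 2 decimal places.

406750718.28

Before the shock: 45832 - 2P = 3P - 21808 ⇒ 67640 = 5P ⇒ P = 13528, Q = 18776.
The new curves are Qd = 57181 - 2P (demand) and Qs = 3P - 19242 (supply).
Clearing the new market: 57181 - 2P = 3P - 19242, so P = 15284.6 and Q = 26611.8.
New expenditure = 15284.6 × 26611.8 = 406750718.28.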